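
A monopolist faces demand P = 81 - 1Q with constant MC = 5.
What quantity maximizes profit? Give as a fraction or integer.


TR = P*Q = (81 - 1Q)Q = 81Q - 1Q^2
MR = dTR/dQ = 81 - 2Q
Set MR = MC:
81 - 2Q = 5
76 = 2Q
Q* = 76/2 = 38

38


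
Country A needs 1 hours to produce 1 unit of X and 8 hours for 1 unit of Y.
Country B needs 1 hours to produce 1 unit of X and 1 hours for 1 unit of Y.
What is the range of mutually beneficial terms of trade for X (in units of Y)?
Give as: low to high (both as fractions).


Opportunity cost of X for Country A = hours_X / hours_Y = 1/8 = 1/8 units of Y
Opportunity cost of X for Country B = hours_X / hours_Y = 1/1 = 1 units of Y
Terms of trade must be between the two opportunity costs.
Range: 1/8 to 1

1/8 to 1


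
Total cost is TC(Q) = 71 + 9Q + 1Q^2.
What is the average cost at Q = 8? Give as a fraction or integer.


TC(8) = 71 + 9*8 + 1*8^2
TC(8) = 71 + 72 + 64 = 207
AC = TC/Q = 207/8 = 207/8

207/8


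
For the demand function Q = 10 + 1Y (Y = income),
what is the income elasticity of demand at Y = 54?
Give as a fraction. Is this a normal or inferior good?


dQ/dY = 1
At Y = 54: Q = 10 + 1*54 = 64
Ey = (dQ/dY)(Y/Q) = 1 * 54 / 64 = 27/32
Since Ey > 0, this is a normal good.

27/32 (normal good)


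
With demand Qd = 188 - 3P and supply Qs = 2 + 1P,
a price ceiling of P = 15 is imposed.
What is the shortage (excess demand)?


At P = 15:
Qd = 188 - 3*15 = 143
Qs = 2 + 1*15 = 17
Shortage = Qd - Qs = 143 - 17 = 126

126


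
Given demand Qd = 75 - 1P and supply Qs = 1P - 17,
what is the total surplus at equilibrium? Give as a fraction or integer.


Find equilibrium: 75 - 1P = 1P - 17
75 + 17 = 2P
P* = 92/2 = 46
Q* = 1*46 - 17 = 29
Inverse demand: P = 75 - Q/1, so P_max = 75
Inverse supply: P = 17 + Q/1, so P_min = 17
CS = (1/2) * 29 * (75 - 46) = 841/2
PS = (1/2) * 29 * (46 - 17) = 841/2
TS = CS + PS = 841/2 + 841/2 = 841

841


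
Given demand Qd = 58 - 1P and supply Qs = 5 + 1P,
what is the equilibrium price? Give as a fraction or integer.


At equilibrium, Qd = Qs.
58 - 1P = 5 + 1P
58 - 5 = 1P + 1P
53 = 2P
P* = 53/2 = 53/2

53/2


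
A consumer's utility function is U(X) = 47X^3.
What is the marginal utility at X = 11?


MU = dU/dX = 47*3*X^(3-1)
MU = 141*X^2
At X = 11:
MU = 141 * 11^2
MU = 141 * 121 = 17061

17061


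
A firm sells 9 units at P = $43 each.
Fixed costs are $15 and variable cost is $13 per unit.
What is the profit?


Total Revenue = P * Q = 43 * 9 = $387
Total Cost = FC + VC*Q = 15 + 13*9 = $132
Profit = TR - TC = 387 - 132 = $255

$255


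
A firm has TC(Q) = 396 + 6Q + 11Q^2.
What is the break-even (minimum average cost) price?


AC(Q) = 396/Q + 6 + 11Q
To minimize: dAC/dQ = -396/Q^2 + 11 = 0
Q^2 = 396/11 = 36
Q* = 6
Min AC = 396/6 + 6 + 11*6
Min AC = 66 + 6 + 66 = 138

138


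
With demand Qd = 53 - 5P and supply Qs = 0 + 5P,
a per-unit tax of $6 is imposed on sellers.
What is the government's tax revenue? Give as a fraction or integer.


With tax on sellers, new supply: Qs' = 0 + 5(P - 6)
= 5P - 30
New equilibrium quantity:
Q_new = 23/2
Tax revenue = tax * Q_new = 6 * 23/2 = 69

69


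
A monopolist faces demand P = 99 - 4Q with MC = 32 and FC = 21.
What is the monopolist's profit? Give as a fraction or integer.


MR = MC: 99 - 8Q = 32
Q* = 67/8
P* = 99 - 4*67/8 = 131/2
Profit = (P* - MC)*Q* - FC
= (131/2 - 32)*67/8 - 21
= 67/2*67/8 - 21
= 4489/16 - 21 = 4153/16

4153/16


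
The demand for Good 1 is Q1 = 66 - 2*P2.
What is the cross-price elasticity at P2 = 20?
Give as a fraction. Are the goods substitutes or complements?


dQ1/dP2 = -2
At P2 = 20: Q1 = 66 - 2*20 = 26
Exy = (dQ1/dP2)(P2/Q1) = -2 * 20 / 26 = -20/13
Since Exy < 0, the goods are complements.

-20/13 (complements)


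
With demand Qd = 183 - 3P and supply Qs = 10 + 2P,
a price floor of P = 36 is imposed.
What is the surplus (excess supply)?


At P = 36:
Qd = 183 - 3*36 = 75
Qs = 10 + 2*36 = 82
Surplus = Qs - Qd = 82 - 75 = 7

7


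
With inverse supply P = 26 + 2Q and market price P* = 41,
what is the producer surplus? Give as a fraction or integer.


Minimum supply price (at Q=0): P_min = 26
Quantity supplied at P* = 41:
Q* = (41 - 26)/2 = 15/2
PS = (1/2) * Q* * (P* - P_min)
PS = (1/2) * 15/2 * (41 - 26)
PS = (1/2) * 15/2 * 15 = 225/4

225/4


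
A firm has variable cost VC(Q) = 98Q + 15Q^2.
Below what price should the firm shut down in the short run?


AVC(Q) = VC(Q)/Q = 98 + 15Q
AVC is increasing in Q, so minimum AVC is at Q -> 0+.
Min AVC = 98
The firm should shut down if P < 98.

98


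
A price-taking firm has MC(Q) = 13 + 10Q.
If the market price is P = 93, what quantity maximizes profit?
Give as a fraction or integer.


In perfect competition, profit is maximized where P = MC.
93 = 13 + 10Q
80 = 10Q
Q* = 80/10 = 8

8


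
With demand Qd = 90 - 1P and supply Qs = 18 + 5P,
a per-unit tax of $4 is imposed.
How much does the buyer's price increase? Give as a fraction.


With a per-unit tax, the buyer's price increase depends on relative slopes.
Supply slope: d = 5, Demand slope: b = 1
Buyer's price increase = d * tax / (b + d)
= 5 * 4 / (1 + 5)
= 20 / 6 = 10/3

10/3


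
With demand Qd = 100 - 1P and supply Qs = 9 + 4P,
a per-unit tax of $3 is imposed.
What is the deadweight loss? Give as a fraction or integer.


Pre-tax equilibrium quantity: Q* = 409/5
Post-tax equilibrium quantity: Q_tax = 397/5
Reduction in quantity: Q* - Q_tax = 12/5
DWL = (1/2) * tax * (Q* - Q_tax)
DWL = (1/2) * 3 * 12/5 = 18/5

18/5


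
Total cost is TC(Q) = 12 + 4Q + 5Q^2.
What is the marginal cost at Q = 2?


MC = dTC/dQ = 4 + 2*5*Q
At Q = 2:
MC = 4 + 10*2
MC = 4 + 20 = 24

24


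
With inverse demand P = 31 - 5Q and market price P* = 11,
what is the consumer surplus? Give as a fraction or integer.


Maximum willingness to pay (at Q=0): P_max = 31
Quantity demanded at P* = 11:
Q* = (31 - 11)/5 = 4
CS = (1/2) * Q* * (P_max - P*)
CS = (1/2) * 4 * (31 - 11)
CS = (1/2) * 4 * 20 = 40

40


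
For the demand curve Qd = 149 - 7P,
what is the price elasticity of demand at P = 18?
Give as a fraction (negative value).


dQ/dP = -7
At P = 18: Q = 149 - 7*18 = 23
E = (dQ/dP)(P/Q) = (-7)(18/23) = -126/23

-126/23


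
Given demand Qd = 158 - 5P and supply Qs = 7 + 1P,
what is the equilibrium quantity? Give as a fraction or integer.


First find equilibrium price:
158 - 5P = 7 + 1P
P* = 151/6 = 151/6
Then substitute into demand:
Q* = 158 - 5 * 151/6 = 193/6

193/6


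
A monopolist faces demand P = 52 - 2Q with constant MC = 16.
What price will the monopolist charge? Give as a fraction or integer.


MR = 52 - 4Q
Set MR = MC: 52 - 4Q = 16
Q* = 9
Substitute into demand:
P* = 52 - 2*9 = 34

34


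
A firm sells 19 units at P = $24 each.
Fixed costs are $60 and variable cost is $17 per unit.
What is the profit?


Total Revenue = P * Q = 24 * 19 = $456
Total Cost = FC + VC*Q = 60 + 17*19 = $383
Profit = TR - TC = 456 - 383 = $73

$73


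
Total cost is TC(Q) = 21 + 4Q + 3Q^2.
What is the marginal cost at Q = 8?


MC = dTC/dQ = 4 + 2*3*Q
At Q = 8:
MC = 4 + 6*8
MC = 4 + 48 = 52

52


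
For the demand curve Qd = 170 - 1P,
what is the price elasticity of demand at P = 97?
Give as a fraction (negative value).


dQ/dP = -1
At P = 97: Q = 170 - 1*97 = 73
E = (dQ/dP)(P/Q) = (-1)(97/73) = -97/73

-97/73


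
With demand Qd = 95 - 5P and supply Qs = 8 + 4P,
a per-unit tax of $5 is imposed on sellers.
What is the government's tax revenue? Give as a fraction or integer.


With tax on sellers, new supply: Qs' = 8 + 4(P - 5)
= 4P - 12
New equilibrium quantity:
Q_new = 320/9
Tax revenue = tax * Q_new = 5 * 320/9 = 1600/9

1600/9


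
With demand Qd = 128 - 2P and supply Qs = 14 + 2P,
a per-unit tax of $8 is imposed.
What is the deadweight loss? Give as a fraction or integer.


Pre-tax equilibrium quantity: Q* = 71
Post-tax equilibrium quantity: Q_tax = 63
Reduction in quantity: Q* - Q_tax = 8
DWL = (1/2) * tax * (Q* - Q_tax)
DWL = (1/2) * 8 * 8 = 32

32


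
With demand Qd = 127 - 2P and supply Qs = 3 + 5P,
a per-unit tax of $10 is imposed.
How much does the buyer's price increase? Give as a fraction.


With a per-unit tax, the buyer's price increase depends on relative slopes.
Supply slope: d = 5, Demand slope: b = 2
Buyer's price increase = d * tax / (b + d)
= 5 * 10 / (2 + 5)
= 50 / 7 = 50/7

50/7


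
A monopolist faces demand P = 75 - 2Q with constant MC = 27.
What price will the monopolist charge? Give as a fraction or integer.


MR = 75 - 4Q
Set MR = MC: 75 - 4Q = 27
Q* = 12
Substitute into demand:
P* = 75 - 2*12 = 51

51


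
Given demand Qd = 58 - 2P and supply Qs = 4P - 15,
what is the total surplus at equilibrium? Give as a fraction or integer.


Find equilibrium: 58 - 2P = 4P - 15
58 + 15 = 6P
P* = 73/6 = 73/6
Q* = 4*73/6 - 15 = 101/3
Inverse demand: P = 29 - Q/2, so P_max = 29
Inverse supply: P = 15/4 + Q/4, so P_min = 15/4
CS = (1/2) * 101/3 * (29 - 73/6) = 10201/36
PS = (1/2) * 101/3 * (73/6 - 15/4) = 10201/72
TS = CS + PS = 10201/36 + 10201/72 = 10201/24

10201/24


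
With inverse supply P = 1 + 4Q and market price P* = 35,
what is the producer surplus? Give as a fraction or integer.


Minimum supply price (at Q=0): P_min = 1
Quantity supplied at P* = 35:
Q* = (35 - 1)/4 = 17/2
PS = (1/2) * Q* * (P* - P_min)
PS = (1/2) * 17/2 * (35 - 1)
PS = (1/2) * 17/2 * 34 = 289/2

289/2


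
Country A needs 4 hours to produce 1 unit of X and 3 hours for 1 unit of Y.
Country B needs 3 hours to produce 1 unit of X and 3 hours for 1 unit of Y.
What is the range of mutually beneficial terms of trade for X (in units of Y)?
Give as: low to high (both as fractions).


Opportunity cost of X for Country A = hours_X / hours_Y = 4/3 = 4/3 units of Y
Opportunity cost of X for Country B = hours_X / hours_Y = 3/3 = 1 units of Y
Terms of trade must be between the two opportunity costs.
Range: 1 to 4/3

1 to 4/3


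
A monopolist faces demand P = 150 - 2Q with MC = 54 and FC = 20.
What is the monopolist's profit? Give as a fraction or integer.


MR = MC: 150 - 4Q = 54
Q* = 24
P* = 150 - 2*24 = 102
Profit = (P* - MC)*Q* - FC
= (102 - 54)*24 - 20
= 48*24 - 20
= 1152 - 20 = 1132

1132


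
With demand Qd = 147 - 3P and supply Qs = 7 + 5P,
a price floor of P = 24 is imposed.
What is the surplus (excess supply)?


At P = 24:
Qd = 147 - 3*24 = 75
Qs = 7 + 5*24 = 127
Surplus = Qs - Qd = 127 - 75 = 52

52


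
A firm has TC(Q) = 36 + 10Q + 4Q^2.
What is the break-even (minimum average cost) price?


AC(Q) = 36/Q + 10 + 4Q
To minimize: dAC/dQ = -36/Q^2 + 4 = 0
Q^2 = 36/4 = 9
Q* = 3
Min AC = 36/3 + 10 + 4*3
Min AC = 12 + 10 + 12 = 34

34


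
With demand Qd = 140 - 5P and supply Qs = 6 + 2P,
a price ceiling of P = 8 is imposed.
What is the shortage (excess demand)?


At P = 8:
Qd = 140 - 5*8 = 100
Qs = 6 + 2*8 = 22
Shortage = Qd - Qs = 100 - 22 = 78

78


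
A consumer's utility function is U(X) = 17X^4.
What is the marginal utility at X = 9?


MU = dU/dX = 17*4*X^(4-1)
MU = 68*X^3
At X = 9:
MU = 68 * 9^3
MU = 68 * 729 = 49572

49572


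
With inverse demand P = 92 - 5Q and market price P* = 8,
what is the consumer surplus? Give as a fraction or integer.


Maximum willingness to pay (at Q=0): P_max = 92
Quantity demanded at P* = 8:
Q* = (92 - 8)/5 = 84/5
CS = (1/2) * Q* * (P_max - P*)
CS = (1/2) * 84/5 * (92 - 8)
CS = (1/2) * 84/5 * 84 = 3528/5

3528/5


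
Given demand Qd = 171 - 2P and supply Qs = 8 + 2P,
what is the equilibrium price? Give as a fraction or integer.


At equilibrium, Qd = Qs.
171 - 2P = 8 + 2P
171 - 8 = 2P + 2P
163 = 4P
P* = 163/4 = 163/4

163/4


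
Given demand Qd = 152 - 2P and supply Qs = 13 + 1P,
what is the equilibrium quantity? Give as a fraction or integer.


First find equilibrium price:
152 - 2P = 13 + 1P
P* = 139/3 = 139/3
Then substitute into demand:
Q* = 152 - 2 * 139/3 = 178/3

178/3


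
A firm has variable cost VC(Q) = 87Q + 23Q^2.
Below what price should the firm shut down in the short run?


AVC(Q) = VC(Q)/Q = 87 + 23Q
AVC is increasing in Q, so minimum AVC is at Q -> 0+.
Min AVC = 87
The firm should shut down if P < 87.

87


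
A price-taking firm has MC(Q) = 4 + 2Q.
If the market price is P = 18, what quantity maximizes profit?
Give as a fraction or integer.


In perfect competition, profit is maximized where P = MC.
18 = 4 + 2Q
14 = 2Q
Q* = 14/2 = 7

7


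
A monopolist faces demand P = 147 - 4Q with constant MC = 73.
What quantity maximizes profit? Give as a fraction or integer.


TR = P*Q = (147 - 4Q)Q = 147Q - 4Q^2
MR = dTR/dQ = 147 - 8Q
Set MR = MC:
147 - 8Q = 73
74 = 8Q
Q* = 74/8 = 37/4

37/4


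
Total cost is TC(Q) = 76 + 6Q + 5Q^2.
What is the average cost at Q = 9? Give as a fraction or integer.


TC(9) = 76 + 6*9 + 5*9^2
TC(9) = 76 + 54 + 405 = 535
AC = TC/Q = 535/9 = 535/9

535/9


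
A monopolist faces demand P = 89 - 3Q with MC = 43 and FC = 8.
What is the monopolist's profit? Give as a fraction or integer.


MR = MC: 89 - 6Q = 43
Q* = 23/3
P* = 89 - 3*23/3 = 66
Profit = (P* - MC)*Q* - FC
= (66 - 43)*23/3 - 8
= 23*23/3 - 8
= 529/3 - 8 = 505/3

505/3


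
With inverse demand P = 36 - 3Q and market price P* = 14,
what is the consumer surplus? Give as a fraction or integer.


Maximum willingness to pay (at Q=0): P_max = 36
Quantity demanded at P* = 14:
Q* = (36 - 14)/3 = 22/3
CS = (1/2) * Q* * (P_max - P*)
CS = (1/2) * 22/3 * (36 - 14)
CS = (1/2) * 22/3 * 22 = 242/3

242/3


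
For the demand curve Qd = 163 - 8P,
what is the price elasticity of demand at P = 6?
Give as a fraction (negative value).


dQ/dP = -8
At P = 6: Q = 163 - 8*6 = 115
E = (dQ/dP)(P/Q) = (-8)(6/115) = -48/115

-48/115


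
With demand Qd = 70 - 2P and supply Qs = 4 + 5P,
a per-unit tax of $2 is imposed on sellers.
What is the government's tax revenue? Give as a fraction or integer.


With tax on sellers, new supply: Qs' = 4 + 5(P - 2)
= 5P - 6
New equilibrium quantity:
Q_new = 338/7
Tax revenue = tax * Q_new = 2 * 338/7 = 676/7

676/7


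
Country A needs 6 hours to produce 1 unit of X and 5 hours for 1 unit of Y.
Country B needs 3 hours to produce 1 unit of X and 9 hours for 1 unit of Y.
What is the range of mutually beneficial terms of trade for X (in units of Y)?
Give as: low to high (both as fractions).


Opportunity cost of X for Country A = hours_X / hours_Y = 6/5 = 6/5 units of Y
Opportunity cost of X for Country B = hours_X / hours_Y = 3/9 = 1/3 units of Y
Terms of trade must be between the two opportunity costs.
Range: 1/3 to 6/5

1/3 to 6/5


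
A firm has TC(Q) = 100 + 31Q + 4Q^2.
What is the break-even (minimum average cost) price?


AC(Q) = 100/Q + 31 + 4Q
To minimize: dAC/dQ = -100/Q^2 + 4 = 0
Q^2 = 100/4 = 25
Q* = 5
Min AC = 100/5 + 31 + 4*5
Min AC = 20 + 31 + 20 = 71

71


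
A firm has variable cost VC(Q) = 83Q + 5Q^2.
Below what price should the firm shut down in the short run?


AVC(Q) = VC(Q)/Q = 83 + 5Q
AVC is increasing in Q, so minimum AVC is at Q -> 0+.
Min AVC = 83
The firm should shut down if P < 83.

83


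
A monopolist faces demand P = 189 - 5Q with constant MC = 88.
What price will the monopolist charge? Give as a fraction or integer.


MR = 189 - 10Q
Set MR = MC: 189 - 10Q = 88
Q* = 101/10
Substitute into demand:
P* = 189 - 5*101/10 = 277/2

277/2


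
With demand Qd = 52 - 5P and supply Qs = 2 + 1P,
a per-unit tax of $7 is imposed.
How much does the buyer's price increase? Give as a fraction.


With a per-unit tax, the buyer's price increase depends on relative slopes.
Supply slope: d = 1, Demand slope: b = 5
Buyer's price increase = d * tax / (b + d)
= 1 * 7 / (5 + 1)
= 7 / 6 = 7/6

7/6


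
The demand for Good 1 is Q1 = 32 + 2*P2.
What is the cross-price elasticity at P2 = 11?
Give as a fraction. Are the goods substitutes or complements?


dQ1/dP2 = 2
At P2 = 11: Q1 = 32 + 2*11 = 54
Exy = (dQ1/dP2)(P2/Q1) = 2 * 11 / 54 = 11/27
Since Exy > 0, the goods are substitutes.

11/27 (substitutes)


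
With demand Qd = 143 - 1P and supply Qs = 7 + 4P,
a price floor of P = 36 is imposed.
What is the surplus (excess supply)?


At P = 36:
Qd = 143 - 1*36 = 107
Qs = 7 + 4*36 = 151
Surplus = Qs - Qd = 151 - 107 = 44

44


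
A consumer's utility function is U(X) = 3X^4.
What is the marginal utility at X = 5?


MU = dU/dX = 3*4*X^(4-1)
MU = 12*X^3
At X = 5:
MU = 12 * 5^3
MU = 12 * 125 = 1500

1500


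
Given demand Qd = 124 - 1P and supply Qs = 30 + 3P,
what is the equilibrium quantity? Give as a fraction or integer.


First find equilibrium price:
124 - 1P = 30 + 3P
P* = 94/4 = 47/2
Then substitute into demand:
Q* = 124 - 1 * 47/2 = 201/2

201/2


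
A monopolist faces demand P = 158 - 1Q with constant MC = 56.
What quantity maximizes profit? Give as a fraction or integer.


TR = P*Q = (158 - 1Q)Q = 158Q - 1Q^2
MR = dTR/dQ = 158 - 2Q
Set MR = MC:
158 - 2Q = 56
102 = 2Q
Q* = 102/2 = 51

51


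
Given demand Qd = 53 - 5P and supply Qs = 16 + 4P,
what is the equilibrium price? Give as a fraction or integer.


At equilibrium, Qd = Qs.
53 - 5P = 16 + 4P
53 - 16 = 5P + 4P
37 = 9P
P* = 37/9 = 37/9

37/9


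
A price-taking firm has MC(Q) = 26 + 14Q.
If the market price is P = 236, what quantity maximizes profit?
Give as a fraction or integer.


In perfect competition, profit is maximized where P = MC.
236 = 26 + 14Q
210 = 14Q
Q* = 210/14 = 15

15


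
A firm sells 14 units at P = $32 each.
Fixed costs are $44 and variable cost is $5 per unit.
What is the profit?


Total Revenue = P * Q = 32 * 14 = $448
Total Cost = FC + VC*Q = 44 + 5*14 = $114
Profit = TR - TC = 448 - 114 = $334

$334


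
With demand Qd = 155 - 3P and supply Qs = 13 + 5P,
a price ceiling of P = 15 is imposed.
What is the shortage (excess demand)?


At P = 15:
Qd = 155 - 3*15 = 110
Qs = 13 + 5*15 = 88
Shortage = Qd - Qs = 110 - 88 = 22

22


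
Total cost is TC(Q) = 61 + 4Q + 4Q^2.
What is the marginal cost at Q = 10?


MC = dTC/dQ = 4 + 2*4*Q
At Q = 10:
MC = 4 + 8*10
MC = 4 + 80 = 84

84


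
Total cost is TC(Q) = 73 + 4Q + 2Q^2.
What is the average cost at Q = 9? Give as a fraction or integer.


TC(9) = 73 + 4*9 + 2*9^2
TC(9) = 73 + 36 + 162 = 271
AC = TC/Q = 271/9 = 271/9

271/9


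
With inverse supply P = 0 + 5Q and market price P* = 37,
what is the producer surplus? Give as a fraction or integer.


Minimum supply price (at Q=0): P_min = 0
Quantity supplied at P* = 37:
Q* = (37 - 0)/5 = 37/5
PS = (1/2) * Q* * (P* - P_min)
PS = (1/2) * 37/5 * (37 - 0)
PS = (1/2) * 37/5 * 37 = 1369/10

1369/10


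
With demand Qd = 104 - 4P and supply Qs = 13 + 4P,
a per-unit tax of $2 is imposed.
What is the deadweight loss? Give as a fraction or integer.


Pre-tax equilibrium quantity: Q* = 117/2
Post-tax equilibrium quantity: Q_tax = 109/2
Reduction in quantity: Q* - Q_tax = 4
DWL = (1/2) * tax * (Q* - Q_tax)
DWL = (1/2) * 2 * 4 = 4

4


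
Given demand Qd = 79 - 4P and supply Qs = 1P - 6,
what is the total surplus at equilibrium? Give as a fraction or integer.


Find equilibrium: 79 - 4P = 1P - 6
79 + 6 = 5P
P* = 85/5 = 17
Q* = 1*17 - 6 = 11
Inverse demand: P = 79/4 - Q/4, so P_max = 79/4
Inverse supply: P = 6 + Q/1, so P_min = 6
CS = (1/2) * 11 * (79/4 - 17) = 121/8
PS = (1/2) * 11 * (17 - 6) = 121/2
TS = CS + PS = 121/8 + 121/2 = 605/8

605/8


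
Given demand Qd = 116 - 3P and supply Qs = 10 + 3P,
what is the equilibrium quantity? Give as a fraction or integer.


First find equilibrium price:
116 - 3P = 10 + 3P
P* = 106/6 = 53/3
Then substitute into demand:
Q* = 116 - 3 * 53/3 = 63

63


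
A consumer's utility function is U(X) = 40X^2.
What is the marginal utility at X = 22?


MU = dU/dX = 40*2*X^(2-1)
MU = 80*X^1
At X = 22:
MU = 80 * 22^1
MU = 80 * 22 = 1760

1760


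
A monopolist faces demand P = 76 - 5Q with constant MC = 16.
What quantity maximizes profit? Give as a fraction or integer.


TR = P*Q = (76 - 5Q)Q = 76Q - 5Q^2
MR = dTR/dQ = 76 - 10Q
Set MR = MC:
76 - 10Q = 16
60 = 10Q
Q* = 60/10 = 6

6


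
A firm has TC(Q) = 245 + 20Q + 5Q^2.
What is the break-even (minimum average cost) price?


AC(Q) = 245/Q + 20 + 5Q
To minimize: dAC/dQ = -245/Q^2 + 5 = 0
Q^2 = 245/5 = 49
Q* = 7
Min AC = 245/7 + 20 + 5*7
Min AC = 35 + 20 + 35 = 90

90


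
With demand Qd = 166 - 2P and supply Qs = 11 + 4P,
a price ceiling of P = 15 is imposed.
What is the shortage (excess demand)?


At P = 15:
Qd = 166 - 2*15 = 136
Qs = 11 + 4*15 = 71
Shortage = Qd - Qs = 136 - 71 = 65

65


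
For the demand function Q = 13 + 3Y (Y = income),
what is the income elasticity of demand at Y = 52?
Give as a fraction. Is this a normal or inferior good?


dQ/dY = 3
At Y = 52: Q = 13 + 3*52 = 169
Ey = (dQ/dY)(Y/Q) = 3 * 52 / 169 = 12/13
Since Ey > 0, this is a normal good.

12/13 (normal good)


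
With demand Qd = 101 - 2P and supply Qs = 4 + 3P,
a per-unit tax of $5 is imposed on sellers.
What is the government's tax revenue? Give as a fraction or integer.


With tax on sellers, new supply: Qs' = 4 + 3(P - 5)
= 3P - 11
New equilibrium quantity:
Q_new = 281/5
Tax revenue = tax * Q_new = 5 * 281/5 = 281

281


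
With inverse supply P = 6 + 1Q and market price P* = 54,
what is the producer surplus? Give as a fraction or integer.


Minimum supply price (at Q=0): P_min = 6
Quantity supplied at P* = 54:
Q* = (54 - 6)/1 = 48
PS = (1/2) * Q* * (P* - P_min)
PS = (1/2) * 48 * (54 - 6)
PS = (1/2) * 48 * 48 = 1152

1152


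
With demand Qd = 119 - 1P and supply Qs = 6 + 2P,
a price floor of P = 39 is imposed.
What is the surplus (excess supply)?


At P = 39:
Qd = 119 - 1*39 = 80
Qs = 6 + 2*39 = 84
Surplus = Qs - Qd = 84 - 80 = 4

4


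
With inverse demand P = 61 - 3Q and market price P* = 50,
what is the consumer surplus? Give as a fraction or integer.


Maximum willingness to pay (at Q=0): P_max = 61
Quantity demanded at P* = 50:
Q* = (61 - 50)/3 = 11/3
CS = (1/2) * Q* * (P_max - P*)
CS = (1/2) * 11/3 * (61 - 50)
CS = (1/2) * 11/3 * 11 = 121/6

121/6


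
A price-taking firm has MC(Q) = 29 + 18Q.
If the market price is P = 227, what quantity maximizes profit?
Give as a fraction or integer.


In perfect competition, profit is maximized where P = MC.
227 = 29 + 18Q
198 = 18Q
Q* = 198/18 = 11

11


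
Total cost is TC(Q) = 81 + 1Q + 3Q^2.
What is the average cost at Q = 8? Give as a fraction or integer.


TC(8) = 81 + 1*8 + 3*8^2
TC(8) = 81 + 8 + 192 = 281
AC = TC/Q = 281/8 = 281/8

281/8


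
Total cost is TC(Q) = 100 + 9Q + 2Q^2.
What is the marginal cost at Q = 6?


MC = dTC/dQ = 9 + 2*2*Q
At Q = 6:
MC = 9 + 4*6
MC = 9 + 24 = 33

33


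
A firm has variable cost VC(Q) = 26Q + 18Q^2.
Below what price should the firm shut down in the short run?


AVC(Q) = VC(Q)/Q = 26 + 18Q
AVC is increasing in Q, so minimum AVC is at Q -> 0+.
Min AVC = 26
The firm should shut down if P < 26.

26


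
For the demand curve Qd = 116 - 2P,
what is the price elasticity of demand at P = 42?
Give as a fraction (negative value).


dQ/dP = -2
At P = 42: Q = 116 - 2*42 = 32
E = (dQ/dP)(P/Q) = (-2)(42/32) = -21/8

-21/8


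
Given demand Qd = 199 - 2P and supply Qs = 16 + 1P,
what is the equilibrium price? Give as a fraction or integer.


At equilibrium, Qd = Qs.
199 - 2P = 16 + 1P
199 - 16 = 2P + 1P
183 = 3P
P* = 183/3 = 61

61


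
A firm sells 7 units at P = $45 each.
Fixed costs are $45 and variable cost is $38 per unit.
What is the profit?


Total Revenue = P * Q = 45 * 7 = $315
Total Cost = FC + VC*Q = 45 + 38*7 = $311
Profit = TR - TC = 315 - 311 = $4

$4


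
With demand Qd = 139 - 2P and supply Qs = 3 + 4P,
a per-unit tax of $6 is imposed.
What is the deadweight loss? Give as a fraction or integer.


Pre-tax equilibrium quantity: Q* = 281/3
Post-tax equilibrium quantity: Q_tax = 257/3
Reduction in quantity: Q* - Q_tax = 8
DWL = (1/2) * tax * (Q* - Q_tax)
DWL = (1/2) * 6 * 8 = 24

24


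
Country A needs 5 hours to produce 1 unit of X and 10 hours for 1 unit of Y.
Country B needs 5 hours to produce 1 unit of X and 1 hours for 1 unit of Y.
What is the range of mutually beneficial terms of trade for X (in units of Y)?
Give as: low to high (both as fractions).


Opportunity cost of X for Country A = hours_X / hours_Y = 5/10 = 1/2 units of Y
Opportunity cost of X for Country B = hours_X / hours_Y = 5/1 = 5 units of Y
Terms of trade must be between the two opportunity costs.
Range: 1/2 to 5

1/2 to 5


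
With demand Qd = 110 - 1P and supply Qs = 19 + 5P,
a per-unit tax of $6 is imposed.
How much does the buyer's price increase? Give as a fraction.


With a per-unit tax, the buyer's price increase depends on relative slopes.
Supply slope: d = 5, Demand slope: b = 1
Buyer's price increase = d * tax / (b + d)
= 5 * 6 / (1 + 5)
= 30 / 6 = 5

5


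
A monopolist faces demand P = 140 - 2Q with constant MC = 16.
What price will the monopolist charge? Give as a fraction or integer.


MR = 140 - 4Q
Set MR = MC: 140 - 4Q = 16
Q* = 31
Substitute into demand:
P* = 140 - 2*31 = 78

78


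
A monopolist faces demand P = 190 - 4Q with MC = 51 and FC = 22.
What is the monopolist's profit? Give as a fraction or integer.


MR = MC: 190 - 8Q = 51
Q* = 139/8
P* = 190 - 4*139/8 = 241/2
Profit = (P* - MC)*Q* - FC
= (241/2 - 51)*139/8 - 22
= 139/2*139/8 - 22
= 19321/16 - 22 = 18969/16

18969/16


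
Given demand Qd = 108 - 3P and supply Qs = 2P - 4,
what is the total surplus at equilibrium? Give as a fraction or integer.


Find equilibrium: 108 - 3P = 2P - 4
108 + 4 = 5P
P* = 112/5 = 112/5
Q* = 2*112/5 - 4 = 204/5
Inverse demand: P = 36 - Q/3, so P_max = 36
Inverse supply: P = 2 + Q/2, so P_min = 2
CS = (1/2) * 204/5 * (36 - 112/5) = 6936/25
PS = (1/2) * 204/5 * (112/5 - 2) = 10404/25
TS = CS + PS = 6936/25 + 10404/25 = 3468/5

3468/5


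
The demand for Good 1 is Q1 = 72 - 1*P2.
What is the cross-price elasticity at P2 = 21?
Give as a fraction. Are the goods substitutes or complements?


dQ1/dP2 = -1
At P2 = 21: Q1 = 72 - 1*21 = 51
Exy = (dQ1/dP2)(P2/Q1) = -1 * 21 / 51 = -7/17
Since Exy < 0, the goods are complements.

-7/17 (complements)


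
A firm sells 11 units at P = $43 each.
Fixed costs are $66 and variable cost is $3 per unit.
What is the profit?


Total Revenue = P * Q = 43 * 11 = $473
Total Cost = FC + VC*Q = 66 + 3*11 = $99
Profit = TR - TC = 473 - 99 = $374

$374


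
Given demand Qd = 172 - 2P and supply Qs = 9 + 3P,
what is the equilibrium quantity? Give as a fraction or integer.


First find equilibrium price:
172 - 2P = 9 + 3P
P* = 163/5 = 163/5
Then substitute into demand:
Q* = 172 - 2 * 163/5 = 534/5

534/5


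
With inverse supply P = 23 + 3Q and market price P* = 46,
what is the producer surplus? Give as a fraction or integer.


Minimum supply price (at Q=0): P_min = 23
Quantity supplied at P* = 46:
Q* = (46 - 23)/3 = 23/3
PS = (1/2) * Q* * (P* - P_min)
PS = (1/2) * 23/3 * (46 - 23)
PS = (1/2) * 23/3 * 23 = 529/6

529/6


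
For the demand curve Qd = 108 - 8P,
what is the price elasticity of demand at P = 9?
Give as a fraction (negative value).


dQ/dP = -8
At P = 9: Q = 108 - 8*9 = 36
E = (dQ/dP)(P/Q) = (-8)(9/36) = -2

-2


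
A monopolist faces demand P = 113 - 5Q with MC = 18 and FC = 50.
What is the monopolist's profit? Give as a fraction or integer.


MR = MC: 113 - 10Q = 18
Q* = 19/2
P* = 113 - 5*19/2 = 131/2
Profit = (P* - MC)*Q* - FC
= (131/2 - 18)*19/2 - 50
= 95/2*19/2 - 50
= 1805/4 - 50 = 1605/4

1605/4


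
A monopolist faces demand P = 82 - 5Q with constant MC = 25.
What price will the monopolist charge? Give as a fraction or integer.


MR = 82 - 10Q
Set MR = MC: 82 - 10Q = 25
Q* = 57/10
Substitute into demand:
P* = 82 - 5*57/10 = 107/2

107/2


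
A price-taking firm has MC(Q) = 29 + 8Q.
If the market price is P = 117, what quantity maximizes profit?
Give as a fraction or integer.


In perfect competition, profit is maximized where P = MC.
117 = 29 + 8Q
88 = 8Q
Q* = 88/8 = 11

11


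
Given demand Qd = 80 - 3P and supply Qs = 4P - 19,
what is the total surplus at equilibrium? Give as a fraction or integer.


Find equilibrium: 80 - 3P = 4P - 19
80 + 19 = 7P
P* = 99/7 = 99/7
Q* = 4*99/7 - 19 = 263/7
Inverse demand: P = 80/3 - Q/3, so P_max = 80/3
Inverse supply: P = 19/4 + Q/4, so P_min = 19/4
CS = (1/2) * 263/7 * (80/3 - 99/7) = 69169/294
PS = (1/2) * 263/7 * (99/7 - 19/4) = 69169/392
TS = CS + PS = 69169/294 + 69169/392 = 69169/168

69169/168


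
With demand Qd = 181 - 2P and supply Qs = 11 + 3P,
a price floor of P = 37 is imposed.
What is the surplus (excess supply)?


At P = 37:
Qd = 181 - 2*37 = 107
Qs = 11 + 3*37 = 122
Surplus = Qs - Qd = 122 - 107 = 15

15


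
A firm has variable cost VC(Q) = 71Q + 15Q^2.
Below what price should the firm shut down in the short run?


AVC(Q) = VC(Q)/Q = 71 + 15Q
AVC is increasing in Q, so minimum AVC is at Q -> 0+.
Min AVC = 71
The firm should shut down if P < 71.

71


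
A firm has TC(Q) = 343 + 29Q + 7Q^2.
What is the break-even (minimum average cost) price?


AC(Q) = 343/Q + 29 + 7Q
To minimize: dAC/dQ = -343/Q^2 + 7 = 0
Q^2 = 343/7 = 49
Q* = 7
Min AC = 343/7 + 29 + 7*7
Min AC = 49 + 29 + 49 = 127

127


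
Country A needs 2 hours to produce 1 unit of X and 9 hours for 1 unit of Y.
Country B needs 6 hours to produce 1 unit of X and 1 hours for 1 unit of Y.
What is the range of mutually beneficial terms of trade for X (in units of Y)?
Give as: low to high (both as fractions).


Opportunity cost of X for Country A = hours_X / hours_Y = 2/9 = 2/9 units of Y
Opportunity cost of X for Country B = hours_X / hours_Y = 6/1 = 6 units of Y
Terms of trade must be between the two opportunity costs.
Range: 2/9 to 6

2/9 to 6


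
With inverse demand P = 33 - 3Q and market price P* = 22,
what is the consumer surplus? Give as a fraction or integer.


Maximum willingness to pay (at Q=0): P_max = 33
Quantity demanded at P* = 22:
Q* = (33 - 22)/3 = 11/3
CS = (1/2) * Q* * (P_max - P*)
CS = (1/2) * 11/3 * (33 - 22)
CS = (1/2) * 11/3 * 11 = 121/6

121/6


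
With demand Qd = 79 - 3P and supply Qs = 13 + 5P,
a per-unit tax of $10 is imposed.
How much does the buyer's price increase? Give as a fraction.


With a per-unit tax, the buyer's price increase depends on relative slopes.
Supply slope: d = 5, Demand slope: b = 3
Buyer's price increase = d * tax / (b + d)
= 5 * 10 / (3 + 5)
= 50 / 8 = 25/4

25/4


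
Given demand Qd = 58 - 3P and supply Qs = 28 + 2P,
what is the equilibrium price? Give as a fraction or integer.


At equilibrium, Qd = Qs.
58 - 3P = 28 + 2P
58 - 28 = 3P + 2P
30 = 5P
P* = 30/5 = 6

6


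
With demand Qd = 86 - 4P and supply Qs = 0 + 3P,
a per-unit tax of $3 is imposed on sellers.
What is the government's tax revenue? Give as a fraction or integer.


With tax on sellers, new supply: Qs' = 0 + 3(P - 3)
= 3P - 9
New equilibrium quantity:
Q_new = 222/7
Tax revenue = tax * Q_new = 3 * 222/7 = 666/7

666/7


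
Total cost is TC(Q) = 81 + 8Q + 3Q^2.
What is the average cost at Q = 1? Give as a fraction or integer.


TC(1) = 81 + 8*1 + 3*1^2
TC(1) = 81 + 8 + 3 = 92
AC = TC/Q = 92/1 = 92

92


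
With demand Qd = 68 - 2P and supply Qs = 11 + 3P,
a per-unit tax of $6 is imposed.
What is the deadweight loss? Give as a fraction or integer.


Pre-tax equilibrium quantity: Q* = 226/5
Post-tax equilibrium quantity: Q_tax = 38
Reduction in quantity: Q* - Q_tax = 36/5
DWL = (1/2) * tax * (Q* - Q_tax)
DWL = (1/2) * 6 * 36/5 = 108/5

108/5


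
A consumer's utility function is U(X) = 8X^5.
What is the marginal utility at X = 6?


MU = dU/dX = 8*5*X^(5-1)
MU = 40*X^4
At X = 6:
MU = 40 * 6^4
MU = 40 * 1296 = 51840

51840


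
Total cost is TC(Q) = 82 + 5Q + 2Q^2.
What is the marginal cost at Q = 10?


MC = dTC/dQ = 5 + 2*2*Q
At Q = 10:
MC = 5 + 4*10
MC = 5 + 40 = 45

45


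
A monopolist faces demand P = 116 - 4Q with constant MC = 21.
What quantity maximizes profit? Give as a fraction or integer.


TR = P*Q = (116 - 4Q)Q = 116Q - 4Q^2
MR = dTR/dQ = 116 - 8Q
Set MR = MC:
116 - 8Q = 21
95 = 8Q
Q* = 95/8 = 95/8

95/8


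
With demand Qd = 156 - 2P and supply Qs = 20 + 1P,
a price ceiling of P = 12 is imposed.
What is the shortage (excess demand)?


At P = 12:
Qd = 156 - 2*12 = 132
Qs = 20 + 1*12 = 32
Shortage = Qd - Qs = 132 - 32 = 100

100


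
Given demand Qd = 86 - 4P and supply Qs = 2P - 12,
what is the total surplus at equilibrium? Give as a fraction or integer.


Find equilibrium: 86 - 4P = 2P - 12
86 + 12 = 6P
P* = 98/6 = 49/3
Q* = 2*49/3 - 12 = 62/3
Inverse demand: P = 43/2 - Q/4, so P_max = 43/2
Inverse supply: P = 6 + Q/2, so P_min = 6
CS = (1/2) * 62/3 * (43/2 - 49/3) = 961/18
PS = (1/2) * 62/3 * (49/3 - 6) = 961/9
TS = CS + PS = 961/18 + 961/9 = 961/6

961/6


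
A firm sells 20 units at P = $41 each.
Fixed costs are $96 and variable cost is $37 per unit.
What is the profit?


Total Revenue = P * Q = 41 * 20 = $820
Total Cost = FC + VC*Q = 96 + 37*20 = $836
Profit = TR - TC = 820 - 836 = $-16

$-16


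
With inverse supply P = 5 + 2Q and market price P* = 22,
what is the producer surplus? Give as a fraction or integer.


Minimum supply price (at Q=0): P_min = 5
Quantity supplied at P* = 22:
Q* = (22 - 5)/2 = 17/2
PS = (1/2) * Q* * (P* - P_min)
PS = (1/2) * 17/2 * (22 - 5)
PS = (1/2) * 17/2 * 17 = 289/4

289/4


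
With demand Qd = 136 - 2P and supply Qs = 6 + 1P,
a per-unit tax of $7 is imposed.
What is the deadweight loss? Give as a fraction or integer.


Pre-tax equilibrium quantity: Q* = 148/3
Post-tax equilibrium quantity: Q_tax = 134/3
Reduction in quantity: Q* - Q_tax = 14/3
DWL = (1/2) * tax * (Q* - Q_tax)
DWL = (1/2) * 7 * 14/3 = 49/3

49/3


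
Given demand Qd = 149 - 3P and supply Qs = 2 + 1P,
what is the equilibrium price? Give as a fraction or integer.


At equilibrium, Qd = Qs.
149 - 3P = 2 + 1P
149 - 2 = 3P + 1P
147 = 4P
P* = 147/4 = 147/4

147/4


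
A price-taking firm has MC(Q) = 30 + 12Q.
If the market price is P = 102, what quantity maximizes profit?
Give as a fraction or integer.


In perfect competition, profit is maximized where P = MC.
102 = 30 + 12Q
72 = 12Q
Q* = 72/12 = 6

6


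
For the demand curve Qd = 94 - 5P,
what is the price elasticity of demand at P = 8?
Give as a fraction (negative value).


dQ/dP = -5
At P = 8: Q = 94 - 5*8 = 54
E = (dQ/dP)(P/Q) = (-5)(8/54) = -20/27

-20/27


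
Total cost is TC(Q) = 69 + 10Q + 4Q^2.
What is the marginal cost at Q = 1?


MC = dTC/dQ = 10 + 2*4*Q
At Q = 1:
MC = 10 + 8*1
MC = 10 + 8 = 18

18


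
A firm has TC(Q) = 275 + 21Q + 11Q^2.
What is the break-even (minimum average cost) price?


AC(Q) = 275/Q + 21 + 11Q
To minimize: dAC/dQ = -275/Q^2 + 11 = 0
Q^2 = 275/11 = 25
Q* = 5
Min AC = 275/5 + 21 + 11*5
Min AC = 55 + 21 + 55 = 131

131


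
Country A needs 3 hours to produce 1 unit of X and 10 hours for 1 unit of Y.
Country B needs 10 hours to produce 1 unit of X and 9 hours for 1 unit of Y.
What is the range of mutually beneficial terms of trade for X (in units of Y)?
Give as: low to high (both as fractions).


Opportunity cost of X for Country A = hours_X / hours_Y = 3/10 = 3/10 units of Y
Opportunity cost of X for Country B = hours_X / hours_Y = 10/9 = 10/9 units of Y
Terms of trade must be between the two opportunity costs.
Range: 3/10 to 10/9

3/10 to 10/9


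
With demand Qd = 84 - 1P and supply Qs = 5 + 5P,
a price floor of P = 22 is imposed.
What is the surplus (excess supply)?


At P = 22:
Qd = 84 - 1*22 = 62
Qs = 5 + 5*22 = 115
Surplus = Qs - Qd = 115 - 62 = 53

53


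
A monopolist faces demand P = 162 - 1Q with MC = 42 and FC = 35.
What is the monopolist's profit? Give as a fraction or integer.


MR = MC: 162 - 2Q = 42
Q* = 60
P* = 162 - 1*60 = 102
Profit = (P* - MC)*Q* - FC
= (102 - 42)*60 - 35
= 60*60 - 35
= 3600 - 35 = 3565

3565


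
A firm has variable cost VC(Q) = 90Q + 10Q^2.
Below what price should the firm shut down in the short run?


AVC(Q) = VC(Q)/Q = 90 + 10Q
AVC is increasing in Q, so minimum AVC is at Q -> 0+.
Min AVC = 90
The firm should shut down if P < 90.

90


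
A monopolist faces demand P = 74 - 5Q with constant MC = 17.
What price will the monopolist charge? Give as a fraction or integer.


MR = 74 - 10Q
Set MR = MC: 74 - 10Q = 17
Q* = 57/10
Substitute into demand:
P* = 74 - 5*57/10 = 91/2

91/2


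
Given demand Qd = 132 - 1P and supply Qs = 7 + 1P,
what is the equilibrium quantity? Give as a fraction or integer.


First find equilibrium price:
132 - 1P = 7 + 1P
P* = 125/2 = 125/2
Then substitute into demand:
Q* = 132 - 1 * 125/2 = 139/2

139/2


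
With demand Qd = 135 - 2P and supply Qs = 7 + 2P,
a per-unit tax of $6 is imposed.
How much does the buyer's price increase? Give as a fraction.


With a per-unit tax, the buyer's price increase depends on relative slopes.
Supply slope: d = 2, Demand slope: b = 2
Buyer's price increase = d * tax / (b + d)
= 2 * 6 / (2 + 2)
= 12 / 4 = 3

3


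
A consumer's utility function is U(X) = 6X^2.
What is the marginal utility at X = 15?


MU = dU/dX = 6*2*X^(2-1)
MU = 12*X^1
At X = 15:
MU = 12 * 15^1
MU = 12 * 15 = 180

180


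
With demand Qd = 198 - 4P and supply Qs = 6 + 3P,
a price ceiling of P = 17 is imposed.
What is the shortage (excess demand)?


At P = 17:
Qd = 198 - 4*17 = 130
Qs = 6 + 3*17 = 57
Shortage = Qd - Qs = 130 - 57 = 73

73


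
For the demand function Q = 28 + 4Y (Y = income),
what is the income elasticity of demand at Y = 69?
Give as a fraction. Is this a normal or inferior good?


dQ/dY = 4
At Y = 69: Q = 28 + 4*69 = 304
Ey = (dQ/dY)(Y/Q) = 4 * 69 / 304 = 69/76
Since Ey > 0, this is a normal good.

69/76 (normal good)


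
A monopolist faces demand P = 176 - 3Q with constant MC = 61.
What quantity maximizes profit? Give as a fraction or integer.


TR = P*Q = (176 - 3Q)Q = 176Q - 3Q^2
MR = dTR/dQ = 176 - 6Q
Set MR = MC:
176 - 6Q = 61
115 = 6Q
Q* = 115/6 = 115/6

115/6


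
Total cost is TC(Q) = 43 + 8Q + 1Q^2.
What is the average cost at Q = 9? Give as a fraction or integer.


TC(9) = 43 + 8*9 + 1*9^2
TC(9) = 43 + 72 + 81 = 196
AC = TC/Q = 196/9 = 196/9

196/9


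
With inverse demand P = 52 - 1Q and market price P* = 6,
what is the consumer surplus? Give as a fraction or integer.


Maximum willingness to pay (at Q=0): P_max = 52
Quantity demanded at P* = 6:
Q* = (52 - 6)/1 = 46
CS = (1/2) * Q* * (P_max - P*)
CS = (1/2) * 46 * (52 - 6)
CS = (1/2) * 46 * 46 = 1058

1058


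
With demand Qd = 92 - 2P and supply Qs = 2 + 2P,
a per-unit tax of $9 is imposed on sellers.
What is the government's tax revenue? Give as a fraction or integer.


With tax on sellers, new supply: Qs' = 2 + 2(P - 9)
= 2P - 16
New equilibrium quantity:
Q_new = 38
Tax revenue = tax * Q_new = 9 * 38 = 342

342


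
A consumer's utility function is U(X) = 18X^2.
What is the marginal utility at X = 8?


MU = dU/dX = 18*2*X^(2-1)
MU = 36*X^1
At X = 8:
MU = 36 * 8^1
MU = 36 * 8 = 288

288


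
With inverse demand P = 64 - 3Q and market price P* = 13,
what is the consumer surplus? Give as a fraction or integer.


Maximum willingness to pay (at Q=0): P_max = 64
Quantity demanded at P* = 13:
Q* = (64 - 13)/3 = 17
CS = (1/2) * Q* * (P_max - P*)
CS = (1/2) * 17 * (64 - 13)
CS = (1/2) * 17 * 51 = 867/2

867/2


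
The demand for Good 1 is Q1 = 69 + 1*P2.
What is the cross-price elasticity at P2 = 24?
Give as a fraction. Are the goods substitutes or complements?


dQ1/dP2 = 1
At P2 = 24: Q1 = 69 + 1*24 = 93
Exy = (dQ1/dP2)(P2/Q1) = 1 * 24 / 93 = 8/31
Since Exy > 0, the goods are substitutes.

8/31 (substitutes)


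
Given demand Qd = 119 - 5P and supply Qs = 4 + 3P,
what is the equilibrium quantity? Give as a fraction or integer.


First find equilibrium price:
119 - 5P = 4 + 3P
P* = 115/8 = 115/8
Then substitute into demand:
Q* = 119 - 5 * 115/8 = 377/8

377/8


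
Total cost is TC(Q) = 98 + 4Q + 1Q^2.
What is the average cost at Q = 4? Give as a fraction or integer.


TC(4) = 98 + 4*4 + 1*4^2
TC(4) = 98 + 16 + 16 = 130
AC = TC/Q = 130/4 = 65/2

65/2
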